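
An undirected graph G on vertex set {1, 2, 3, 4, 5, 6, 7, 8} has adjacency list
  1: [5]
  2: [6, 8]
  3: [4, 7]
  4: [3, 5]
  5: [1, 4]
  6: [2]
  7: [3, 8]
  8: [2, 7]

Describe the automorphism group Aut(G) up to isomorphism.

The degree sequence is [1, 2, 2, 2, 2, 1, 2, 2]; the two degree-1 vertices 1 and 6 are the ends of a path, so G = P_8. The only nontrivial automorphism of a path is the end-to-end reflection, so Aut(G) ≅ Z_2.

the cyclic group of order 2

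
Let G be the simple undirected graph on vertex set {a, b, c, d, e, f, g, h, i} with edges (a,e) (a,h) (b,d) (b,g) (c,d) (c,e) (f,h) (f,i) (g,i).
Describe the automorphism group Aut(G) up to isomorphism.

D_9

Every vertex has degree 2 and the graph is connected, so G is the 9-cycle C_9. The automorphisms of the 9-cycle are exactly the symmetries of a regular 9-gon: the dihedral group D_9, |D_9| = 18.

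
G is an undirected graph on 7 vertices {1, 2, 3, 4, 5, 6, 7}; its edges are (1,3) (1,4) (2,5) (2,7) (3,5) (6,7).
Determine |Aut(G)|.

2

The degree sequence is [2, 2, 2, 1, 2, 1, 2]; the two degree-1 vertices 4 and 6 are the ends of a path, so G = P_7. A path has exactly one nontrivial symmetry — reversal — giving Aut(G) of order 2.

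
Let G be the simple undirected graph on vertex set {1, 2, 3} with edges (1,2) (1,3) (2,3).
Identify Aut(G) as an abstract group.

Every vertex has degree 2, so G is the complete graph K_3. Every bijection on the vertex set is an automorphism of K_3; hence Aut(K_3) ≅ S_3, order 6.

S_3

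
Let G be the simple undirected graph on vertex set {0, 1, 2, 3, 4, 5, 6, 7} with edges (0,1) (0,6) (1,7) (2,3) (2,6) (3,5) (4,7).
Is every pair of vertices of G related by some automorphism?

No

Automorphisms preserve degree, but G has vertices of degree 1 and vertices of degree 2; no automorphism maps one to the other, so G is not vertex-transitive.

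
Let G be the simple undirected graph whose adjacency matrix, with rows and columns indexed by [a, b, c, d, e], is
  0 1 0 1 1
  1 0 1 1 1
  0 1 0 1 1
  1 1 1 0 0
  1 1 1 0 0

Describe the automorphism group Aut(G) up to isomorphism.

Vertex b is the unique vertex of degree 4; the remaining 4 vertices each have degree 3 and induce a cycle, so G is the wheel on 5 vertices with hub b. With the hub fixed, the remaining symmetry is that of the rim cycle C_4, giving the dihedral group D_4.

D_4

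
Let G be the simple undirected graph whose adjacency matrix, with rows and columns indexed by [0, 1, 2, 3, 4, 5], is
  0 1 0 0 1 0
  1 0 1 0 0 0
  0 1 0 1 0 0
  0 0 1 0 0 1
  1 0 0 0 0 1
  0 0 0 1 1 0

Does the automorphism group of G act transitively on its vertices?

Every vertex has degree 2 and the graph is connected, so G is the 6-cycle C_6. The automorphisms of the 6-cycle are exactly the symmetries of a regular 6-gon: the dihedral group D_6, |D_6| = 12. Under this action every vertex can be carried to every other, so G is vertex-transitive.

Yes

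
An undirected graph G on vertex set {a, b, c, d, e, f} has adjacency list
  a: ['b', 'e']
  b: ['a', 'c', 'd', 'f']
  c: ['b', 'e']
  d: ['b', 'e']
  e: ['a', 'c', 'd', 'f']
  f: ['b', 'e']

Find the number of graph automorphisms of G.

The vertices split by degree into {b, e} (degree 4) and {a, c, d, f} (degree 2); every edge runs between the two parts, so G is the complete bipartite graph K_{2,4}. Automorphisms preserve the bipartition setwise (since the parts differ in size) and act as S_4 × S_2 within it; |Aut| = 48.

48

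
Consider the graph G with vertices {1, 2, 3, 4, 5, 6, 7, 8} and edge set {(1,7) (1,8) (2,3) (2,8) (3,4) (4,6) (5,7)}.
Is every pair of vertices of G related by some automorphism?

No

Automorphisms preserve degree, but G has vertices of degree 1 and vertices of degree 2; no automorphism maps one to the other, so G is not vertex-transitive.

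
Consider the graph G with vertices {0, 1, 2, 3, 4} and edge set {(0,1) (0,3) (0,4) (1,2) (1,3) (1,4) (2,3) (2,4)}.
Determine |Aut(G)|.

Vertex 1 is the unique vertex of degree 4; the remaining 4 vertices each have degree 3 and induce a cycle, so G is the wheel on 5 vertices with hub 1. Every automorphism fixes the hub and acts on the rim 4-cycle, so Aut(G) ≅ Aut(C_4) = D_4 of order 8.

8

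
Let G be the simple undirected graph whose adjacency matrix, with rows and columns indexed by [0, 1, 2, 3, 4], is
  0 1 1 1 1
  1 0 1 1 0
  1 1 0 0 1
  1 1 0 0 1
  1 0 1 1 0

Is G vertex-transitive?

No

Vertex 0 is the only vertex of degree 4, so every automorphism fixes it; G is not vertex-transitive.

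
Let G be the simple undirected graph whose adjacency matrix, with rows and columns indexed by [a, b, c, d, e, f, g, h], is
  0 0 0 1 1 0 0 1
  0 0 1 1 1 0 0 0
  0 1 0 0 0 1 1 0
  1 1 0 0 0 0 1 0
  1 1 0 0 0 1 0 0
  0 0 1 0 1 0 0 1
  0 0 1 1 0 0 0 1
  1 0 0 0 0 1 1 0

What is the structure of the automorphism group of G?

Z_2^3 ⋊ S_3

G is 3-regular and bipartite on 2^3 = 8 vertices with girth 4; it is the hypercube graph Q_3. Aut(Q_3) consists of the signed permutations of the 3 coordinate axes: 3! permutations times 2^3 sign flips, so |Aut| = 2^3·3! = 48.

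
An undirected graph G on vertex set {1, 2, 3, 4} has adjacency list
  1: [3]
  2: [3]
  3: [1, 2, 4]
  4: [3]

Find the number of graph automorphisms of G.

Vertex 3 has degree 3 and every other vertex has degree 1, so G is the star K_{1,3} with centre 3. The 3 leaves are pairwise interchangeable while the centre is fixed, giving Aut(G) = S_3.

6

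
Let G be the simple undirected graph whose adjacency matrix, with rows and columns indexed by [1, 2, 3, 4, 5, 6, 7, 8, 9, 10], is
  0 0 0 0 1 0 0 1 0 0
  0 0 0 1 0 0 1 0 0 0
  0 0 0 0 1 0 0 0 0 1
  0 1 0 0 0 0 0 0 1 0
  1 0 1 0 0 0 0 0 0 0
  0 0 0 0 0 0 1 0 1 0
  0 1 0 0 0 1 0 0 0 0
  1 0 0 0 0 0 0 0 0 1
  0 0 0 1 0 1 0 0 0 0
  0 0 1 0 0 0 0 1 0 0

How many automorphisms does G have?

G has two connected components, {2, 4, 6, 7, 9} and {1, 3, 5, 8, 10}; each is 2-regular, so G = C_5 ⊔ C_5. With two isomorphic components, Aut(G) = Aut(C_5) ≀ S_2 = (D_5 × D_5) ⋊ Z_2: permute each cycle by D_5, then optionally swap the two cycles. Order 2·(2·5)² = 200.

200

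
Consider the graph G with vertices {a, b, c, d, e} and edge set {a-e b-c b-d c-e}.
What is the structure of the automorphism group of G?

The degree sequence is [1, 2, 2, 1, 2]; the two degree-1 vertices a and d are the ends of a path, so G = P_5. A path has exactly one nontrivial symmetry — reversal — giving Aut(G) of order 2.

the cyclic group of order 2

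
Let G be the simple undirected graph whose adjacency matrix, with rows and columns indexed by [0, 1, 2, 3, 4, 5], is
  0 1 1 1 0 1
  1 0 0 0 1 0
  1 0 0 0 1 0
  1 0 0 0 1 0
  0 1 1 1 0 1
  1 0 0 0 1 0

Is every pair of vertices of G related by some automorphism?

No

Automorphisms preserve degree, but G has vertices of degree 2 and vertices of degree 4; no automorphism maps one to the other, so G is not vertex-transitive.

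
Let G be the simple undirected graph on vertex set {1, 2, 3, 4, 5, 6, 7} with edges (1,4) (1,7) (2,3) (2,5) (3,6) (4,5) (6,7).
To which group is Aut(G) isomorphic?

G is 2-regular and connected on 7 vertices, i.e. the cycle C_7. The automorphisms of the 7-cycle are exactly the symmetries of a regular 7-gon: the dihedral group D_7, |D_7| = 14.

the dihedral group of order 14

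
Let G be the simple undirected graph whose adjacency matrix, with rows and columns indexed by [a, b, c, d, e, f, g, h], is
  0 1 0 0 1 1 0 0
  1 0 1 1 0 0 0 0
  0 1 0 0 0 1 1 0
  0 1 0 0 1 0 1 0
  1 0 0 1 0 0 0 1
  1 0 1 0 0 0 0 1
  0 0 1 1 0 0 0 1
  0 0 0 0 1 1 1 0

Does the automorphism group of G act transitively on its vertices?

Yes

G is 3-regular and bipartite on 2^3 = 8 vertices with girth 4; it is the hypercube graph Q_3. Aut(Q_3) consists of the signed permutations of the 3 coordinate axes: 3! permutations times 2^3 sign flips, so |Aut| = 2^3·3! = 48. Under this action every vertex can be carried to every other, so G is vertex-transitive.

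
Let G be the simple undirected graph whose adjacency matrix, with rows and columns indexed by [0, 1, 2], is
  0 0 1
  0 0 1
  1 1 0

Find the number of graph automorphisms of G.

The degree sequence is [1, 1, 2]; the two degree-1 vertices 0 and 1 are the ends of a path, so G = P_3. The only nontrivial automorphism of a path is the end-to-end reflection, so Aut(G) ≅ Z_2.

2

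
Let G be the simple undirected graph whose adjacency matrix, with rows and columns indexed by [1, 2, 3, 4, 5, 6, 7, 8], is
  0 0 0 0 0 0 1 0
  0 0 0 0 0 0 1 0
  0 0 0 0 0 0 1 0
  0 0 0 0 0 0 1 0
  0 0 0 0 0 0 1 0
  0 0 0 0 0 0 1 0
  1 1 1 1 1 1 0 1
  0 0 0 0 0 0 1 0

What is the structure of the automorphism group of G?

Vertex 7 has degree 7 and every other vertex has degree 1, so G is the star K_{1,7} with centre 7. The 7 leaves are pairwise interchangeable while the centre is fixed, giving Aut(G) = S_7.

the symmetric group on 7 letters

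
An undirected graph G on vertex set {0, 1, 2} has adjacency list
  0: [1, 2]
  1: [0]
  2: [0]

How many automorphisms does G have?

2

The degree sequence is [2, 1, 1]; the two degree-1 vertices 1 and 2 are the ends of a path, so G = P_3. A path has exactly one nontrivial symmetry — reversal — giving Aut(G) of order 2.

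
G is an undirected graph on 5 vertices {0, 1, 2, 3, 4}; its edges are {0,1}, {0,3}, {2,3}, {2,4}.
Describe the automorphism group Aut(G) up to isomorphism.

The degree sequence is [2, 1, 2, 2, 1]; the two degree-1 vertices 1 and 4 are the ends of a path, so G = P_5. The only nontrivial automorphism of a path is the end-to-end reflection, so Aut(G) ≅ Z_2.

Z_2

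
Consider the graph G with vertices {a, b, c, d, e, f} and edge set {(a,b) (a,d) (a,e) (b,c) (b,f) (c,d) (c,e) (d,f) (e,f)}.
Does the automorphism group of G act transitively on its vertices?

Yes

G is 3-regular and bipartite with parts {a, c, f} and {b, d, e} (each part is independent and every cross-pair is an edge), so G = K_{3,3}. Aut(K_{3,3}) is the wreath product S_3 ≀ Z_2: permute within each part, then optionally swap the parts; |Aut| = 2·(3!)² = 72. This group acts transitively on the 6 vertices.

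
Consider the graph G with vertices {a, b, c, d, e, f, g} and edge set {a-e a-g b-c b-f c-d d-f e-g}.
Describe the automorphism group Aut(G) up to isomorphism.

D_4 × D_3

G has two connected components, {b, c, d, f} and {a, e, g}; each is 2-regular, so G = C_4 ⊔ C_3. The components are non-isomorphic (different sizes), so Aut(G) = Aut(C_4) × Aut(C_3) = D_4 × D_3 of order 8·6 = 48.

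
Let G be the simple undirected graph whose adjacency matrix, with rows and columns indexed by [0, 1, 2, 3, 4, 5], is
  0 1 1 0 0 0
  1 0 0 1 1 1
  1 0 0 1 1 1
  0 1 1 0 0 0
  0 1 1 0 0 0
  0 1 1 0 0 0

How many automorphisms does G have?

48

The vertices split by degree into {1, 2} (degree 4) and {0, 3, 4, 5} (degree 2); every edge runs between the two parts, so G is the complete bipartite graph K_{2,4}. Automorphisms preserve the bipartition setwise (since the parts differ in size) and act as S_4 × S_2 within it; |Aut| = 48.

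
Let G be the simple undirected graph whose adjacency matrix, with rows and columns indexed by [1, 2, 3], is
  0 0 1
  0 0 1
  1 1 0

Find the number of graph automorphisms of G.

The degree sequence is [1, 1, 2]; the two degree-1 vertices 1 and 2 are the ends of a path, so G = P_3. The only nontrivial automorphism of a path is the end-to-end reflection, so Aut(G) ≅ Z_2.

2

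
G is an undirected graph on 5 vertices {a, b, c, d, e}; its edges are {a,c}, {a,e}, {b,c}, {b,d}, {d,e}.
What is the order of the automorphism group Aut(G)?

10

Every vertex has degree 2 and the graph is connected, so G is the 5-cycle C_5. C_5 has 5 rotations and 5 reflections, so Aut(C_5) ≅ D_5 of order 10.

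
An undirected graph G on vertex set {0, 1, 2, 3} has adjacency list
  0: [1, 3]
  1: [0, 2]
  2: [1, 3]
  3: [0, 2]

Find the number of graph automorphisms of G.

8

Every vertex has degree 2 and the graph is connected, so G is the 4-cycle C_4. The automorphisms of the 4-cycle are exactly the symmetries of a regular 4-gon: the dihedral group D_4, |D_4| = 8.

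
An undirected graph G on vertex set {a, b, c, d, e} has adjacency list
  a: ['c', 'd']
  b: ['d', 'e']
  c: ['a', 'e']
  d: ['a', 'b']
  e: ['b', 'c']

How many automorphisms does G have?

G is 2-regular and connected on 5 vertices, i.e. the cycle C_5. The automorphisms of the 5-cycle are exactly the symmetries of a regular 5-gon: the dihedral group D_5, |D_5| = 10.

10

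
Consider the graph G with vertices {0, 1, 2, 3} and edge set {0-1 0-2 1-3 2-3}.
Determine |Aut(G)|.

G is 2-regular and bipartite on 2^2 = 4 vertices with girth 4; it is the hypercube graph Q_2. Aut(Q_2) consists of the signed permutations of the 2 coordinate axes: 2! permutations times 2^2 sign flips, so |Aut| = 2^2·2! = 8.

8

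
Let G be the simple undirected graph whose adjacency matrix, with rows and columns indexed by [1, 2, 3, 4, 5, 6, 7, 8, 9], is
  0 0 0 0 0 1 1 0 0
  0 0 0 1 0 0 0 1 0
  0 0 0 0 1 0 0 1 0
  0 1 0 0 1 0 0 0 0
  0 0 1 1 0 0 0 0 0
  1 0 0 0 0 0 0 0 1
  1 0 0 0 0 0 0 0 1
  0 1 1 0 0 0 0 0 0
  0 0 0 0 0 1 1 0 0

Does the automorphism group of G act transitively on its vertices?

G has two connected components, {2, 3, 4, 5, 8} and {1, 6, 7, 9}; each is 2-regular, so G = C_5 ⊔ C_4. The orbit of 1 under Aut(G) is {1, 6, 7, 9}, which does not contain 2, so G is not vertex-transitive.

No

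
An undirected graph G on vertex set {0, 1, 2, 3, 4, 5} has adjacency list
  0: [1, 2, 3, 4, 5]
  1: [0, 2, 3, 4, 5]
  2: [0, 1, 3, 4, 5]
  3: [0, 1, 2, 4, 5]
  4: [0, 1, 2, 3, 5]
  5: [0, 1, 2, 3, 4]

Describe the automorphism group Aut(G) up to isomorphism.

Every vertex has degree 5, so G is the complete graph K_6. Any permutation of the 6 vertices preserves K_6, so Aut(K_6) = S_6 of order 6! = 720.

the symmetric group on 6 letters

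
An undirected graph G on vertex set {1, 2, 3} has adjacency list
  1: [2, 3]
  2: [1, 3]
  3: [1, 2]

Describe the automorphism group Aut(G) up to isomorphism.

All 3 vertices are pairwise adjacent: G = K_3. Any permutation of the 3 vertices preserves K_3, so Aut(K_3) = S_3 of order 3! = 6.

the symmetric group on 3 letters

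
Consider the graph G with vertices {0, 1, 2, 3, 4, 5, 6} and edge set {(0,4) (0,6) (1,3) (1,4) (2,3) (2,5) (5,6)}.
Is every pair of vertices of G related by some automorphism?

Yes

Every vertex has degree 2 and the graph is connected, so G is the 7-cycle C_7. The automorphisms of the 7-cycle are exactly the symmetries of a regular 7-gon: the dihedral group D_7, |D_7| = 14. This group acts transitively on the 7 vertices.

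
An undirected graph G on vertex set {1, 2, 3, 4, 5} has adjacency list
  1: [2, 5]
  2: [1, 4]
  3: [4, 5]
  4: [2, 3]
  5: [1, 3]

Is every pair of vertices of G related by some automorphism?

Every vertex has degree 2 and the graph is connected, so G is the 5-cycle C_5. C_5 has 5 rotations and 5 reflections, so Aut(C_5) ≅ D_5 of order 10. This group acts transitively on the 5 vertices.

Yes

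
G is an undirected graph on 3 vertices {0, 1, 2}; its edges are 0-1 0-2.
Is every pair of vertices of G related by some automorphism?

No

Vertex 0 is the only vertex of degree 2, so every automorphism fixes it; G is not vertex-transitive.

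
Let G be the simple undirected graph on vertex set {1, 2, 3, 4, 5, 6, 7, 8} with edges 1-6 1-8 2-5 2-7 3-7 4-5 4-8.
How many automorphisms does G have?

The degree sequence is [2, 2, 1, 2, 2, 1, 2, 2]; the two degree-1 vertices 3 and 6 are the ends of a path, so G = P_8. The only nontrivial automorphism of a path is the end-to-end reflection, so Aut(G) ≅ Z_2.

2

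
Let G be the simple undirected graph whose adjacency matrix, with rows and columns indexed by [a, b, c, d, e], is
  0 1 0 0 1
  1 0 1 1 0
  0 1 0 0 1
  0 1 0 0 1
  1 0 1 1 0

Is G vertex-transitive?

Automorphisms preserve degree, but G has vertices of degree 2 and vertices of degree 3; no automorphism maps one to the other, so G is not vertex-transitive.

No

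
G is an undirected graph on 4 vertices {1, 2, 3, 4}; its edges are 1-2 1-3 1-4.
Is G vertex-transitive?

No

Vertex 1 is the only vertex of degree 3, so every automorphism fixes it; G is not vertex-transitive.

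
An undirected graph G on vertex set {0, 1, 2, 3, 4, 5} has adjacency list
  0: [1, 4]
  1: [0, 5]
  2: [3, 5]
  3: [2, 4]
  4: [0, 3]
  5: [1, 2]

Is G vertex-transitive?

Yes

Every vertex has degree 2 and the graph is connected, so G is the 6-cycle C_6. C_6 has 6 rotations and 6 reflections, so Aut(C_6) ≅ D_6 of order 12. This group acts transitively on the 6 vertices.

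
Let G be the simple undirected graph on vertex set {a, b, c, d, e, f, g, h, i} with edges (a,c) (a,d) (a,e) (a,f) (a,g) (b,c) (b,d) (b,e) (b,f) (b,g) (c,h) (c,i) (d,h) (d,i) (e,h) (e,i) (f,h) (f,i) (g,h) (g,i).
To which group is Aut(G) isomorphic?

The vertices split by degree into {a, b, h, i} (degree 5) and {c, d, e, f, g} (degree 4); every edge runs between the two parts, so G is the complete bipartite graph K_{4,5}. Automorphisms preserve the bipartition setwise (since the parts differ in size) and act as S_4 × S_5 within it; |Aut| = 2880.

S_4 × S_5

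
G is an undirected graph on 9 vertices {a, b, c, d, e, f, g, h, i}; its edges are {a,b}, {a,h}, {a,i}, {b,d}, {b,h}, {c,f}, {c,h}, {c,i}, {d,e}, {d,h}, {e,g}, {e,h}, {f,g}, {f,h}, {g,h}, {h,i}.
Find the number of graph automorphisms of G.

Vertex h is the unique vertex of degree 8; the remaining 8 vertices each have degree 3 and induce a cycle, so G is the wheel on 9 vertices with hub h. Every automorphism fixes the hub and acts on the rim 8-cycle, so Aut(G) ≅ Aut(C_8) = D_8 of order 16.

16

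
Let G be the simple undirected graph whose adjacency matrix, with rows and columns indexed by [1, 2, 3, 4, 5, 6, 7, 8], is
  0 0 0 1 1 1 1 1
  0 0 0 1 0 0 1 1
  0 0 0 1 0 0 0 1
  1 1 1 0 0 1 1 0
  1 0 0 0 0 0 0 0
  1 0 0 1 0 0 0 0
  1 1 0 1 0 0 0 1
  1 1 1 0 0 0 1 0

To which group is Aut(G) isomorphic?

Degrees alone do not determine every vertex (e.g. 1 and 4 both have degree 5), but their neighbour-degree multisets differ: N(1) has degrees [1, 2, 4, 4, 5] while N(4) has degrees [2, 2, 3, 4, 5]. Repeating this refinement separates all vertices, so the only automorphism is the identity.

1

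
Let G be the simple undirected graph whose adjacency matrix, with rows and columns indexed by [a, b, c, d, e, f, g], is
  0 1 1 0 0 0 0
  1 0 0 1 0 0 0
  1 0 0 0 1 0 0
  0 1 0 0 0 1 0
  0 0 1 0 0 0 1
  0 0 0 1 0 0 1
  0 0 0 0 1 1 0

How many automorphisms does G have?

Every vertex has degree 2 and the graph is connected, so G is the 7-cycle C_7. C_7 has 7 rotations and 7 reflections, so Aut(C_7) ≅ D_7 of order 14.

14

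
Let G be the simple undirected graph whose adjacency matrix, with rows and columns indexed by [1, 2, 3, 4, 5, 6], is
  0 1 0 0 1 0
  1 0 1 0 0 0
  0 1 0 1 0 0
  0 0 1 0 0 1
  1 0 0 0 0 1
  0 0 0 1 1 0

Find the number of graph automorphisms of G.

Every vertex has degree 2 and the graph is connected, so G is the 6-cycle C_6. The automorphisms of the 6-cycle are exactly the symmetries of a regular 6-gon: the dihedral group D_6, |D_6| = 12.

12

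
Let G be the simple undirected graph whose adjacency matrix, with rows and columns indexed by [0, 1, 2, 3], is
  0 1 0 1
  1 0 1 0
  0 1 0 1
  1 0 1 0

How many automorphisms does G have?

8

G is 2-regular and bipartite on 2^2 = 4 vertices with girth 4; it is the hypercube graph Q_2. The symmetry group of the 2-cube is the hyperoctahedral group B_2 = Z_2 ≀ S_2, of order 2^2·2! = 8.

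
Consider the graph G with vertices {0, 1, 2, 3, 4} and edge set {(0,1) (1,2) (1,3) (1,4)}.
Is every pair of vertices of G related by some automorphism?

No

Vertex 1 is the only vertex of degree 4, so every automorphism fixes it; G is not vertex-transitive.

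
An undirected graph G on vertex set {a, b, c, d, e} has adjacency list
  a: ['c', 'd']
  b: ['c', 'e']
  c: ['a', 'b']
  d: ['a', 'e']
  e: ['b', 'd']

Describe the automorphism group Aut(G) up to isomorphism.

D_5

G is 2-regular and connected on 5 vertices, i.e. the cycle C_5. C_5 has 5 rotations and 5 reflections, so Aut(C_5) ≅ D_5 of order 10.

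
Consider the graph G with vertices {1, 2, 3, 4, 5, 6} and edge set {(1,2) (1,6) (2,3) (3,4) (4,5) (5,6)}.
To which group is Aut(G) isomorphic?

Every vertex has degree 2 and the graph is connected, so G is the 6-cycle C_6. The automorphisms of the 6-cycle are exactly the symmetries of a regular 6-gon: the dihedral group D_6, |D_6| = 12.

the dihedral group of order 12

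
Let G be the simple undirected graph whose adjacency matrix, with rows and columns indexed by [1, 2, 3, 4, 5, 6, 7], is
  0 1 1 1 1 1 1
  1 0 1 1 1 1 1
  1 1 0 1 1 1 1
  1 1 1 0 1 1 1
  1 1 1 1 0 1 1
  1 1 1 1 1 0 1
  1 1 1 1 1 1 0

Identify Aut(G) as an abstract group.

the symmetric group on 7 letters

All 7 vertices are pairwise adjacent: G = K_7. Any permutation of the 7 vertices preserves K_7, so Aut(K_7) = S_7 of order 7! = 5040.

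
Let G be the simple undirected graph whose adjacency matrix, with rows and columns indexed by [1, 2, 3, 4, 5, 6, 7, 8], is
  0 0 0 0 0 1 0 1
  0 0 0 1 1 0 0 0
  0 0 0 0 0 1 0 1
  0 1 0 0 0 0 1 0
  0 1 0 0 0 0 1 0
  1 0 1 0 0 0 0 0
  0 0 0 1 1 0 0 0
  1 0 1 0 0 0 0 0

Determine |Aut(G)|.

G has two connected components, {2, 4, 5, 7} and {1, 3, 6, 8}; each is 2-regular, so G = C_4 ⊔ C_4. With two isomorphic components, Aut(G) = Aut(C_4) ≀ S_2 = (D_4 × D_4) ⋊ Z_2: permute each cycle by D_4, then optionally swap the two cycles. Order 2·(2·4)² = 128.

128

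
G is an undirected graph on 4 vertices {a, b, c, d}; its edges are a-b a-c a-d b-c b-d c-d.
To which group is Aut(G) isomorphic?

All 4 vertices are pairwise adjacent: G = K_4. Every bijection on the vertex set is an automorphism of K_4; hence Aut(K_4) ≅ S_4, order 24.

the symmetric group on 4 letters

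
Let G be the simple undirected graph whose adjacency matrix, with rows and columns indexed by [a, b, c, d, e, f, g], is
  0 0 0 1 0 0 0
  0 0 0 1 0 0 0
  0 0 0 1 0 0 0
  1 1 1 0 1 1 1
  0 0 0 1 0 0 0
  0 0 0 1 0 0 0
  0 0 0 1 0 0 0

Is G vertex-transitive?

Vertex d is the only vertex of degree 6, so every automorphism fixes it; G is not vertex-transitive.

No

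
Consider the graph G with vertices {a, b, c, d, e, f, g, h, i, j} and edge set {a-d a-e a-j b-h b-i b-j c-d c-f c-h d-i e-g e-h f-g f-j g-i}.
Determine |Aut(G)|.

G is 3-regular on 10 vertices with no triangles and no 4-cycles (girth 5): this is the Petersen graph. Viewing the Petersen graph as the Kneser graph K(5,2) — vertices are 2-subsets of {1,…,5}, edges join disjoint pairs — its automorphisms are exactly the permutations of the 5-element set, so Aut ≅ S_5 of order 120.

120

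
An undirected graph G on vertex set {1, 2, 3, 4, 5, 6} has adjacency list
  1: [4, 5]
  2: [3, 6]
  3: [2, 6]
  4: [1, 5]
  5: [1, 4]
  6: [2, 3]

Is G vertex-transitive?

Yes

G has two connected components, {2, 3, 6} and {1, 4, 5}; each is 2-regular, so G = C_3 ⊔ C_3. Aut of a disjoint union of two copies of C_3 is the wreath product D_3 ≀ Z_2, of order 2·6² = 72. This group acts transitively on the 6 vertices.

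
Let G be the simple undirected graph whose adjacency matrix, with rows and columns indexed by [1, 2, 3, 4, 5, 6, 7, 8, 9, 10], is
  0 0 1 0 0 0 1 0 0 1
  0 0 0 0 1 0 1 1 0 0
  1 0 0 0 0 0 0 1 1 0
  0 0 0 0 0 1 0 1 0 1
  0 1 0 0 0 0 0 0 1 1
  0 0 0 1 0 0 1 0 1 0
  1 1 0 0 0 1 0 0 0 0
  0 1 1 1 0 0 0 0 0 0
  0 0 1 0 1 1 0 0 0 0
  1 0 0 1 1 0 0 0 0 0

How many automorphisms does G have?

120

G is 3-regular on 10 vertices with no triangles and no 4-cycles (girth 5): this is the Petersen graph. It is a classical fact that the Petersen graph has automorphism group S_5 (order 120), arising from its description as the Kneser graph K(5,2).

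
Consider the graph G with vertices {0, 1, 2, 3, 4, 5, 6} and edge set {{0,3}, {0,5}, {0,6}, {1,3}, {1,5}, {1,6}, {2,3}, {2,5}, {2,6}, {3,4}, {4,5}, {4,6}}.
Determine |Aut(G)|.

144

The vertices split by degree into {3, 5, 6} (degree 4) and {0, 1, 2, 4} (degree 3); every edge runs between the two parts, so G is the complete bipartite graph K_{3,4}. Automorphisms preserve the bipartition setwise (since the parts differ in size) and act as S_4 × S_3 within it; |Aut| = 144.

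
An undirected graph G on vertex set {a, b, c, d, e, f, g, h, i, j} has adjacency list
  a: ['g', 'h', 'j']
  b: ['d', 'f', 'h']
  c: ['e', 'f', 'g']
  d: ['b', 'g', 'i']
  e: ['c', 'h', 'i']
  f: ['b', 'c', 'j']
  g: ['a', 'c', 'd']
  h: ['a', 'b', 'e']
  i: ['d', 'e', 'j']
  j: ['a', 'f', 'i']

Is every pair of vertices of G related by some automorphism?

G is 3-regular on 10 vertices with no triangles and no 4-cycles (girth 5): this is the Petersen graph. It is a classical fact that the Petersen graph has automorphism group S_5 (order 120), arising from its description as the Kneser graph K(5,2). Under this action every vertex can be carried to every other, so G is vertex-transitive.

Yes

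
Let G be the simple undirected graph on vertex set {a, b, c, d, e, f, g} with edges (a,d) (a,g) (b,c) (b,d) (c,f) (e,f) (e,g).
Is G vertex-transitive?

G is 2-regular and connected on 7 vertices, i.e. the cycle C_7. The automorphisms of the 7-cycle are exactly the symmetries of a regular 7-gon: the dihedral group D_7, |D_7| = 14. Under this action every vertex can be carried to every other, so G is vertex-transitive.

Yes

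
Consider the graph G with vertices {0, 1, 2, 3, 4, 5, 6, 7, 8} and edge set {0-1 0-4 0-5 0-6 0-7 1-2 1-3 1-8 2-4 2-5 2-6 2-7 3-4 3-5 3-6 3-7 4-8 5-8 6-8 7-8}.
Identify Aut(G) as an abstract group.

S_4 × S_5

The vertices split by degree into {0, 2, 3, 8} (degree 5) and {1, 4, 5, 6, 7} (degree 4); every edge runs between the two parts, so G is the complete bipartite graph K_{4,5}. The parts have unequal sizes, so no automorphism swaps them; each part is permuted independently, giving S_4 × S_5 of order 4!·5! = 2880.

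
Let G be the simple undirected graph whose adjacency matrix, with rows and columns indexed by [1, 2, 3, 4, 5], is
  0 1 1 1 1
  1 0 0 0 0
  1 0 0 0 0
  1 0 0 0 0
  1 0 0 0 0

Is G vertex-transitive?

No

Vertex 1 is the only vertex of degree 4, so every automorphism fixes it; G is not vertex-transitive.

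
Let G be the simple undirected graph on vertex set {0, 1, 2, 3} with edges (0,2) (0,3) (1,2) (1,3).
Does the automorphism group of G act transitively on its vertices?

G is 2-regular and connected on 4 vertices, i.e. the cycle C_4. The automorphisms of the 4-cycle are exactly the symmetries of a regular 4-gon: the dihedral group D_4, |D_4| = 8. Under this action every vertex can be carried to every other, so G is vertex-transitive.

Yes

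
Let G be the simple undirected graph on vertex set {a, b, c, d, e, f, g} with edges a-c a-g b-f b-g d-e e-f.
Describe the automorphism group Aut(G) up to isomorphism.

the cyclic group of order 2

The degree sequence is [2, 2, 1, 1, 2, 2, 2]; the two degree-1 vertices c and d are the ends of a path, so G = P_7. The only nontrivial automorphism of a path is the end-to-end reflection, so Aut(G) ≅ Z_2.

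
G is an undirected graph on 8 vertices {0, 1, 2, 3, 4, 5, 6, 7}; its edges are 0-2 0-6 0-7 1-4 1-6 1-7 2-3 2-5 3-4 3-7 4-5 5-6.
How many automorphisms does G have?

G is 3-regular and bipartite on 2^3 = 8 vertices with girth 4; it is the hypercube graph Q_3. The symmetry group of the 3-cube is the hyperoctahedral group B_3 = Z_2 ≀ S_3, of order 2^3·3! = 48.

48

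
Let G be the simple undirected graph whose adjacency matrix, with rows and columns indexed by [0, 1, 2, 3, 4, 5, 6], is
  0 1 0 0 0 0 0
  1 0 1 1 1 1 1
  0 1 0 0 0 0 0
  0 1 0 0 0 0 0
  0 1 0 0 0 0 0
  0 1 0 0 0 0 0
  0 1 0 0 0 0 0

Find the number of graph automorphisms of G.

720

Vertex 1 has degree 6 and every other vertex has degree 1, so G is the star K_{1,6} with centre 1. Any automorphism fixes the centre and permutes the 6 leaves freely, so Aut(G) ≅ S_6 of order 6! = 720.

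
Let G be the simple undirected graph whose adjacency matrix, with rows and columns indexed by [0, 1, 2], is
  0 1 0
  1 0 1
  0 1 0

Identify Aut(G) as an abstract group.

The degree sequence is [1, 2, 1]; the two degree-1 vertices 0 and 2 are the ends of a path, so G = P_3. The only nontrivial automorphism of a path is the end-to-end reflection, so Aut(G) ≅ Z_2.

C_2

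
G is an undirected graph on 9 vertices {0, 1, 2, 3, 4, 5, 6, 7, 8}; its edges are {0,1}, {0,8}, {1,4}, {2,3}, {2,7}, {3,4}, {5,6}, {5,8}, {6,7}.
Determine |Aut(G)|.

Every vertex has degree 2 and the graph is connected, so G is the 9-cycle C_9. C_9 has 9 rotations and 9 reflections, so Aut(C_9) ≅ D_9 of order 18.

18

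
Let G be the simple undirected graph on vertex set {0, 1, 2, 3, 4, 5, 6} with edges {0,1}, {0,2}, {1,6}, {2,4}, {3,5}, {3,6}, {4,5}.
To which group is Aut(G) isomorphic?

G is 2-regular and connected on 7 vertices, i.e. the cycle C_7. The automorphisms of the 7-cycle are exactly the symmetries of a regular 7-gon: the dihedral group D_7, |D_7| = 14.

D_7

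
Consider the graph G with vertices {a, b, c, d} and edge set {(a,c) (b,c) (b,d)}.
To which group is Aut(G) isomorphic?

The degree sequence is [1, 2, 2, 1]; the two degree-1 vertices a and d are the ends of a path, so G = P_4. The only nontrivial automorphism of a path is the end-to-end reflection, so Aut(G) ≅ Z_2.

Z_2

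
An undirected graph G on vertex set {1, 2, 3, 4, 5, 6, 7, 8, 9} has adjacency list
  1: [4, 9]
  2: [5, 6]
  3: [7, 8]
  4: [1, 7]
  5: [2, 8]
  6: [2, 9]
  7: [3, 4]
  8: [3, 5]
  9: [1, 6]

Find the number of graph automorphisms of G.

G is 2-regular and connected on 9 vertices, i.e. the cycle C_9. C_9 has 9 rotations and 9 reflections, so Aut(C_9) ≅ D_9 of order 18.

18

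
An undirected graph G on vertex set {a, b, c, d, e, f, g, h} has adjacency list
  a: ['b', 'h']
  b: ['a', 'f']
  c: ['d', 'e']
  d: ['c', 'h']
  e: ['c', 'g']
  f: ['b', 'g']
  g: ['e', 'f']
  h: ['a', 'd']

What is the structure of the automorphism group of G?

D_8

G is 2-regular and connected on 8 vertices, i.e. the cycle C_8. The automorphisms of the 8-cycle are exactly the symmetries of a regular 8-gon: the dihedral group D_8, |D_8| = 16.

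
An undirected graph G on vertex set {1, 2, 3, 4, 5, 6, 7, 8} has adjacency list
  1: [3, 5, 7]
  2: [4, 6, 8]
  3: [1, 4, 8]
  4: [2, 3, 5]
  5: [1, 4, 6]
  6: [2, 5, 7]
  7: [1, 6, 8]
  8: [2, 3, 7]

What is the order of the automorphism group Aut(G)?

G is 3-regular and bipartite on 2^3 = 8 vertices with girth 4; it is the hypercube graph Q_3. The symmetry group of the 3-cube is the hyperoctahedral group B_3 = Z_2 ≀ S_3, of order 2^3·3! = 48.

48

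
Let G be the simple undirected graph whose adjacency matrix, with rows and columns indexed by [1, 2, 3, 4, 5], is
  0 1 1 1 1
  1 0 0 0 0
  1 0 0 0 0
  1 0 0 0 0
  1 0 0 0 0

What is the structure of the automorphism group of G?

Vertex 1 has degree 4 and every other vertex has degree 1, so G is the star K_{1,4} with centre 1. Any automorphism fixes the centre and permutes the 4 leaves freely, so Aut(G) ≅ S_4 of order 4! = 24.

the symmetric group on 4 letters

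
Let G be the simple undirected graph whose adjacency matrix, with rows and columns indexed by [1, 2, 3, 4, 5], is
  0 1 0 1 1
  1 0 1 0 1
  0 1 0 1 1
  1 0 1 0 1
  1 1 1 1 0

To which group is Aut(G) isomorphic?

D_4

Vertex 5 is the unique vertex of degree 4; the remaining 4 vertices each have degree 3 and induce a cycle, so G is the wheel on 5 vertices with hub 5. Every automorphism fixes the hub and acts on the rim 4-cycle, so Aut(G) ≅ Aut(C_4) = D_4 of order 8.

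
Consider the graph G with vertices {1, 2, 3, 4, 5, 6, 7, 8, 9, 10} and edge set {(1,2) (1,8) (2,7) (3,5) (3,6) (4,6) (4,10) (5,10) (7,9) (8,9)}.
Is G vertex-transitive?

G has two connected components, {3, 4, 5, 6, 10} and {1, 2, 7, 8, 9}; each is 2-regular, so G = C_5 ⊔ C_5. Aut of a disjoint union of two copies of C_5 is the wreath product D_5 ≀ Z_2, of order 2·10² = 200. Under this action every vertex can be carried to every other, so G is vertex-transitive.

Yes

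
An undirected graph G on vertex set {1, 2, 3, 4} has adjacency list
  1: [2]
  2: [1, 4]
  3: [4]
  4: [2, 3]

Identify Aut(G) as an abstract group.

Z_2

The degree sequence is [1, 2, 1, 2]; the two degree-1 vertices 1 and 3 are the ends of a path, so G = P_4. A path has exactly one nontrivial symmetry — reversal — giving Aut(G) of order 2.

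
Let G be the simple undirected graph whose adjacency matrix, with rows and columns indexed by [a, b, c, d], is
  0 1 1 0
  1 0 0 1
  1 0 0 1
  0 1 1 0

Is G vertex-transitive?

Yes

G is 2-regular and bipartite on 2^2 = 4 vertices with girth 4; it is the hypercube graph Q_2. The symmetry group of the 2-cube is the hyperoctahedral group B_2 = Z_2 ≀ S_2, of order 2^2·2! = 8. This group acts transitively on the 4 vertices.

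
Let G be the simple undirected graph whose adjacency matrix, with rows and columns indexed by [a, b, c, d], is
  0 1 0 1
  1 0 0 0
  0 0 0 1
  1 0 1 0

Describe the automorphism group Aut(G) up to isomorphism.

The degree sequence is [2, 1, 1, 2]; the two degree-1 vertices b and c are the ends of a path, so G = P_4. A path has exactly one nontrivial symmetry — reversal — giving Aut(G) of order 2.

Z_2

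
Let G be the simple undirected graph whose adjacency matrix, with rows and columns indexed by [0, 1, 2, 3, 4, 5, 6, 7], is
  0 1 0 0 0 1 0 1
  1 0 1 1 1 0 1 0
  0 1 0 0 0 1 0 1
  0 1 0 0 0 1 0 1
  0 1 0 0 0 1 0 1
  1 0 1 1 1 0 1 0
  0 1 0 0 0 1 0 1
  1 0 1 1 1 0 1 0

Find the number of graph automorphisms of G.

The vertices split by degree into {1, 5, 7} (degree 5) and {0, 2, 3, 4, 6} (degree 3); every edge runs between the two parts, so G is the complete bipartite graph K_{3,5}. Automorphisms preserve the bipartition setwise (since the parts differ in size) and act as S_5 × S_3 within it; |Aut| = 720.

720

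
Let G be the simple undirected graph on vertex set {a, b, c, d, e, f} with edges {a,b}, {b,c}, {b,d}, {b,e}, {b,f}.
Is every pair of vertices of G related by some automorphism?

Vertex b is the only vertex of degree 5, so every automorphism fixes it; G is not vertex-transitive.

No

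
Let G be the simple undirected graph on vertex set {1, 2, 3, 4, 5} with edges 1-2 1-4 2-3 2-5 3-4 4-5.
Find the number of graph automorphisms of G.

12

The vertices split by degree into {2, 4} (degree 3) and {1, 3, 5} (degree 2); every edge runs between the two parts, so G is the complete bipartite graph K_{2,3}. Automorphisms preserve the bipartition setwise (since the parts differ in size) and act as S_3 × S_2 within it; |Aut| = 12.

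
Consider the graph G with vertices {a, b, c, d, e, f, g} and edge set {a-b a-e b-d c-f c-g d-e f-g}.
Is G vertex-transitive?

G has two connected components, {a, b, d, e} and {c, f, g}; each is 2-regular, so G = C_4 ⊔ C_3. The orbit of a under Aut(G) is {a, b, d, e}, which does not contain c, so G is not vertex-transitive.

No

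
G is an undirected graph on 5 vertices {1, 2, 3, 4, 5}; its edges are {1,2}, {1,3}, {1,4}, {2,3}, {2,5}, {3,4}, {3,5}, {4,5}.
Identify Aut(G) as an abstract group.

D_4

Vertex 3 is the unique vertex of degree 4; the remaining 4 vertices each have degree 3 and induce a cycle, so G is the wheel on 5 vertices with hub 3. Every automorphism fixes the hub and acts on the rim 4-cycle, so Aut(G) ≅ Aut(C_4) = D_4 of order 8.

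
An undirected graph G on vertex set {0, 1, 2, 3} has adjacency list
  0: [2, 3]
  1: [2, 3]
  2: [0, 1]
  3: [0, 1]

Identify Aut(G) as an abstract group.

the dihedral group of order 8

G is 2-regular and bipartite on 2^2 = 4 vertices with girth 4; it is the hypercube graph Q_2. Aut(Q_2) consists of the signed permutations of the 2 coordinate axes: 2! permutations times 2^2 sign flips, so |Aut| = 2^2·2! = 8.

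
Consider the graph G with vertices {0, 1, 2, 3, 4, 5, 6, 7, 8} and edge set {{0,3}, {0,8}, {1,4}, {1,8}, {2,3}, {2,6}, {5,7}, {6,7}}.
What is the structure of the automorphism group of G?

The degree sequence is [2, 2, 2, 2, 1, 1, 2, 2, 2]; the two degree-1 vertices 4 and 5 are the ends of a path, so G = P_9. A path has exactly one nontrivial symmetry — reversal — giving Aut(G) of order 2.

C_2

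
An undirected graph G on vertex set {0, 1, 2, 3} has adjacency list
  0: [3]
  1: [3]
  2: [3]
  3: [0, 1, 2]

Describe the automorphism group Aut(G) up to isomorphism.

Vertex 3 has degree 3 and every other vertex has degree 1, so G is the star K_{1,3} with centre 3. The 3 leaves are pairwise interchangeable while the centre is fixed, giving Aut(G) = S_3.

the symmetric group on 3 letters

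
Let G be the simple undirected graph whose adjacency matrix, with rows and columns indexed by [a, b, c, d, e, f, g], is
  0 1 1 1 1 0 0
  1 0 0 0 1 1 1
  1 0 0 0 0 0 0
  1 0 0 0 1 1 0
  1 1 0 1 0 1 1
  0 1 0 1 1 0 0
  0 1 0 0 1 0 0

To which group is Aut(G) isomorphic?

1

The degree sequence is [4, 4, 1, 3, 5, 3, 2]. Checking the degree-preserving permutations of the vertex set shows that none except the identity preserves every edge, so Aut(G) is trivial.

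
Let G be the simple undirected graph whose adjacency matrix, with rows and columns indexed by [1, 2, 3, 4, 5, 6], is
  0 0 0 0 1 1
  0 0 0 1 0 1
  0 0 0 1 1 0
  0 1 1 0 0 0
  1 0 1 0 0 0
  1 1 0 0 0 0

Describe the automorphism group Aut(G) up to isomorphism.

G is 2-regular and connected on 6 vertices, i.e. the cycle C_6. C_6 has 6 rotations and 6 reflections, so Aut(C_6) ≅ D_6 of order 12.

the dihedral group of order 12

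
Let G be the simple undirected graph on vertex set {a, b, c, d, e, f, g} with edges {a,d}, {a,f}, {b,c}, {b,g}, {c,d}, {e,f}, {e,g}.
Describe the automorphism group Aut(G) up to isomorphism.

the dihedral group of order 14

Every vertex has degree 2 and the graph is connected, so G is the 7-cycle C_7. C_7 has 7 rotations and 7 reflections, so Aut(C_7) ≅ D_7 of order 14.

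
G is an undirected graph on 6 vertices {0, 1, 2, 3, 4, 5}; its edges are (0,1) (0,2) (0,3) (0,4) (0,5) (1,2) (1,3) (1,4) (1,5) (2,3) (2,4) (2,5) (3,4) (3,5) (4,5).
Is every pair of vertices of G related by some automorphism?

Every vertex has degree 5, so G is the complete graph K_6. Every bijection on the vertex set is an automorphism of K_6; hence Aut(K_6) ≅ S_6, order 720. Under this action every vertex can be carried to every other, so G is vertex-transitive.

Yes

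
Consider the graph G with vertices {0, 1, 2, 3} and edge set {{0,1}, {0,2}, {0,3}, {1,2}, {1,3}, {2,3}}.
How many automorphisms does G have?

24

All 4 vertices are pairwise adjacent: G = K_4. Any permutation of the 4 vertices preserves K_4, so Aut(K_4) = S_4 of order 4! = 24.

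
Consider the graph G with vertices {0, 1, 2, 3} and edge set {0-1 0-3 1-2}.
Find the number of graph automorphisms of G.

2

The degree sequence is [2, 2, 1, 1]; the two degree-1 vertices 2 and 3 are the ends of a path, so G = P_4. The only nontrivial automorphism of a path is the end-to-end reflection, so Aut(G) ≅ Z_2.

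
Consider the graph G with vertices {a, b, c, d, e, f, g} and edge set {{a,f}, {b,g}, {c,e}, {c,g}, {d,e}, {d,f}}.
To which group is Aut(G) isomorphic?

The degree sequence is [1, 1, 2, 2, 2, 2, 2]; the two degree-1 vertices a and b are the ends of a path, so G = P_7. The only nontrivial automorphism of a path is the end-to-end reflection, so Aut(G) ≅ Z_2.

C_2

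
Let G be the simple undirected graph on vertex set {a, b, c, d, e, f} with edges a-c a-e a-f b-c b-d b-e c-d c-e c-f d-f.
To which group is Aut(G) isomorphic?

the dihedral group of order 10

Vertex c is the unique vertex of degree 5; the remaining 5 vertices each have degree 3 and induce a cycle, so G is the wheel on 6 vertices with hub c. With the hub fixed, the remaining symmetry is that of the rim cycle C_5, giving the dihedral group D_5.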